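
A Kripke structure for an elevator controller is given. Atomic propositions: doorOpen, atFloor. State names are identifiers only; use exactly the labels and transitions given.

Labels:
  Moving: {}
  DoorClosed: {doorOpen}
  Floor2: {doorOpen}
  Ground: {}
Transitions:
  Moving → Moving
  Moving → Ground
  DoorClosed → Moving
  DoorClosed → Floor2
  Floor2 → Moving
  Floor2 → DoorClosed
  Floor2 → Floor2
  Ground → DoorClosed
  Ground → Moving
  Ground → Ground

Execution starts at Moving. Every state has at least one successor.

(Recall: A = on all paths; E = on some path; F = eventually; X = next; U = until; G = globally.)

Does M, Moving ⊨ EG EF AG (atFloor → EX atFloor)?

States satisfying EF AG (atFloor → EX atFloor): {Moving, DoorClosed, Floor2, Ground}.
States satisfying EG EF AG (atFloor → EX atFloor): {Moving, DoorClosed, Floor2, Ground}.
Moving ∈ Sat(EG EF AG (atFloor → EX atFloor)).

Yes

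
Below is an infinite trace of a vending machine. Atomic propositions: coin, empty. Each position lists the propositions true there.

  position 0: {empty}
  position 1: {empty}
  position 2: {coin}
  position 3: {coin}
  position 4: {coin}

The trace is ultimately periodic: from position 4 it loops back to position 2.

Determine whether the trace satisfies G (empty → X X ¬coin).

empty → X X ¬coin must hold at every position from 0 onward. It fails at position 0, so G (empty → X X ¬coin) is false.
Positions where empty holds: 0, 1.
Check X X ¬coin at each: 0→fails, 1→fails.

Violated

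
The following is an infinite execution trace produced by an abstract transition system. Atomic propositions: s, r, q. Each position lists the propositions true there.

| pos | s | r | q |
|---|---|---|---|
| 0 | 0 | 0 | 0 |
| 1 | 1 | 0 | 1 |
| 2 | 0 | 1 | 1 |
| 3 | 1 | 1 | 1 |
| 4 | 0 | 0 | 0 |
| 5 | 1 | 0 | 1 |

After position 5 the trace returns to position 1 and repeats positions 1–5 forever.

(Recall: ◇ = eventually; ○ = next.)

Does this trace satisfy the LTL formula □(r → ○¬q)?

No

r → ○¬q must hold at every position from 0 onward. It fails at position 2, so □(r → ○¬q) is false.
Positions where r holds: 2, 3.
Check ○¬q at each: 2→fails, 3→ok.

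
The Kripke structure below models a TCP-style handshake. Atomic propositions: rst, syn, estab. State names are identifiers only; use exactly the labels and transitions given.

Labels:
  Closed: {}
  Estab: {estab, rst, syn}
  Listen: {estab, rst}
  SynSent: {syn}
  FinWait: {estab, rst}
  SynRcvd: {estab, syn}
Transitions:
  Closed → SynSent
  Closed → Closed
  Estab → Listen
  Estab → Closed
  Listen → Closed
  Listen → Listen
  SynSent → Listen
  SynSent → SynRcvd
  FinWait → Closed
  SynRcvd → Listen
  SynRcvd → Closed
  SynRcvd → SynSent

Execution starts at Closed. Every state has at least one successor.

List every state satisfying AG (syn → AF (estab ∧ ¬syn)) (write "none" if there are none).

States satisfying syn → AF (estab ∧ ¬syn): {Closed, Listen, FinWait}.
States satisfying AG (syn → AF (estab ∧ ¬syn)): ∅.

none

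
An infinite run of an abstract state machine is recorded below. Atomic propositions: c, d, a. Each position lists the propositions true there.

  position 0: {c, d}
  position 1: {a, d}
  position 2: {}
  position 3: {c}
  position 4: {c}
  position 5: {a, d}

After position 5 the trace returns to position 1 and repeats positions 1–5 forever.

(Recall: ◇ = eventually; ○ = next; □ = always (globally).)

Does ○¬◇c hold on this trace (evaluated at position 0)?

The position after 0 is 1; ¬◇c is false there.

No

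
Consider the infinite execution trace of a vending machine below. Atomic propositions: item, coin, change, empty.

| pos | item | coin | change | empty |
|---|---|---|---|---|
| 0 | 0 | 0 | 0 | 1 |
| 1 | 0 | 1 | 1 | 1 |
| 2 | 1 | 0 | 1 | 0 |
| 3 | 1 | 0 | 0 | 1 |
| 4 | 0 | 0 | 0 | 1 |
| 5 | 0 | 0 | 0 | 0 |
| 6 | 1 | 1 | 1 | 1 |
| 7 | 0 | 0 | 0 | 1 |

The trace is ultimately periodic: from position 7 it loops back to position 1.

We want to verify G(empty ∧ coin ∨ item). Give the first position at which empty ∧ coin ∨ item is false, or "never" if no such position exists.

At position 0 the labels are {empty}, so empty ∧ coin ∨ item is false there. This is the first violation.

0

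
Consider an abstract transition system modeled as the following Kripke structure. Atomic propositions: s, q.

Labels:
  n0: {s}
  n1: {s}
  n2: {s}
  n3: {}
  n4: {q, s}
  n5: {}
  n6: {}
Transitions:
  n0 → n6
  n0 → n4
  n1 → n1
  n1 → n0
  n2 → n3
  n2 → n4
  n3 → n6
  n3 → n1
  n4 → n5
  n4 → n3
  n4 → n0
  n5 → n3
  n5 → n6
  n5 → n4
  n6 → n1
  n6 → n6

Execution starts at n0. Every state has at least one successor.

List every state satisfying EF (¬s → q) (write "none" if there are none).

States satisfying ¬s → q: {n0, n1, n2, n4}.
States satisfying EF (¬s → q): {n0, n1, n2, n3, n4, n5, n6}.

{n0, n1, n2, n3, n4, n5, n6}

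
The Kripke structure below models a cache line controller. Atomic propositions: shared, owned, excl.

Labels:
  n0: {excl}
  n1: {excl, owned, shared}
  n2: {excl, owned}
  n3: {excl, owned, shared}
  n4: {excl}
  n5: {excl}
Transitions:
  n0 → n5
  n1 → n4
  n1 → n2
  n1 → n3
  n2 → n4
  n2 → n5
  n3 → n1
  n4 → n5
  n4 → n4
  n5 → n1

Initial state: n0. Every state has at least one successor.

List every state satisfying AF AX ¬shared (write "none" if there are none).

{n0, n2, n4}

States satisfying AX ¬shared: {n0, n2, n4}.
States satisfying AF AX ¬shared: {n0, n2, n4}.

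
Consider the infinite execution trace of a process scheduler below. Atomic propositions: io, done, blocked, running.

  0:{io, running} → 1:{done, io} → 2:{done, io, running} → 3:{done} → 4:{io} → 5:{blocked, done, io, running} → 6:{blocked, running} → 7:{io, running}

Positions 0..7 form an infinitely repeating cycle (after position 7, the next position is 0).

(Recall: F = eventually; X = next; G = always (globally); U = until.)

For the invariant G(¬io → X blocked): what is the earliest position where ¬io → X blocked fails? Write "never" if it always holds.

Check ¬io → X blocked at each position in order: 0 ✓, 1 ✓, 2 ✓.
At position 3 the labels are {done} and the next position 4 has {io}, so ¬io → X blocked is false there. This is the first violation.

3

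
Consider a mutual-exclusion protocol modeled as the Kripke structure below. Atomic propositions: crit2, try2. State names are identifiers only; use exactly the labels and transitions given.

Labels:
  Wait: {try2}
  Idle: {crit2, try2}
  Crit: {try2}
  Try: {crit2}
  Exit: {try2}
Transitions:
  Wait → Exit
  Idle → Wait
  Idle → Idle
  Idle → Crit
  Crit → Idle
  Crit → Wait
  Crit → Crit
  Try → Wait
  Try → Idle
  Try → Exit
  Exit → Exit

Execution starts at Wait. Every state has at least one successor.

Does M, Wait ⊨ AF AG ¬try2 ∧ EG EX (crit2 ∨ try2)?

States satisfying AG ¬try2: ∅.
States satisfying AF AG ¬try2: ∅.
States satisfying EX (crit2 ∨ try2): {Wait, Idle, Crit, Try, Exit}.
States satisfying EG EX (crit2 ∨ try2): {Wait, Idle, Crit, Try, Exit}.
States satisfying AF AG ¬try2 ∧ EG EX (crit2 ∨ try2): ∅.
Wait ∉ Sat(AF AG ¬try2 ∧ EG EX (crit2 ∨ try2)).

Does not hold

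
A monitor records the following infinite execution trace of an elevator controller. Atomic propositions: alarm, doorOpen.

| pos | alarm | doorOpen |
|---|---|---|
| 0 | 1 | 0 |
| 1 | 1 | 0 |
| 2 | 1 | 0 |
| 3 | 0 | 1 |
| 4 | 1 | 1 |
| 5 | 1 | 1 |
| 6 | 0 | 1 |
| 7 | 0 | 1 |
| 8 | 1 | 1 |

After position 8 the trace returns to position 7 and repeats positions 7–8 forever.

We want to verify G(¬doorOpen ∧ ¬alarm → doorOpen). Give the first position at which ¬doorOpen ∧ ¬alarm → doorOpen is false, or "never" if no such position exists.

never

¬doorOpen ∧ ¬alarm → doorOpen holds at every position 0..8, and those are all the positions the trace ever visits, so the invariant G(¬doorOpen ∧ ¬alarm → doorOpen) is never violated.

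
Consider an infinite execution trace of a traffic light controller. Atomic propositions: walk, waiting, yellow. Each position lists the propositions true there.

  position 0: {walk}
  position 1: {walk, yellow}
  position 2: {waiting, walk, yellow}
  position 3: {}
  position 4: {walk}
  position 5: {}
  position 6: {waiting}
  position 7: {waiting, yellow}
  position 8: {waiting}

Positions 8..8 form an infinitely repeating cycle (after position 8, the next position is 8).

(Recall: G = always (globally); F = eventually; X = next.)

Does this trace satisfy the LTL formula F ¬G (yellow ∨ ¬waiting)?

Satisfied

¬G (yellow ∨ ¬waiting) holds at position 0, which is reachable from 0, so F ¬G (yellow ∨ ¬waiting) holds.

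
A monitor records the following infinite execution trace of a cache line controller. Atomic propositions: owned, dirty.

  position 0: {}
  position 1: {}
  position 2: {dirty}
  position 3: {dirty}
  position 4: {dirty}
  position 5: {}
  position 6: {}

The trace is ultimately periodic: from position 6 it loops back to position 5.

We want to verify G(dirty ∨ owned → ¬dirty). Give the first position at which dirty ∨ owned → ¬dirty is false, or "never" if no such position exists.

2

Check dirty ∨ owned → ¬dirty at each position in order: 0 ✓, 1 ✓.
At position 2 the labels are {dirty}, so dirty ∨ owned → ¬dirty is false there. This is the first violation.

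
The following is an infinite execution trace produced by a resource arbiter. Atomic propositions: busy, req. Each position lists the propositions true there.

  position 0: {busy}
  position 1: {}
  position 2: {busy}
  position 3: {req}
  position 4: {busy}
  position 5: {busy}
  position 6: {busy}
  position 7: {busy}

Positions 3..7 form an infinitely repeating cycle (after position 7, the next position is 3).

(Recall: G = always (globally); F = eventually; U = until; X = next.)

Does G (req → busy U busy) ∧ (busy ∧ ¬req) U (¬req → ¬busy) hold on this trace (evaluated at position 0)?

Violated

req → busy U busy must hold at every position from 0 onward. It fails at position 3, so G (req → busy U busy) is false.
Positions where req holds: 3.
Check busy U busy at each: 3→fails.
Walking from position 0: ¬req → ¬busy first holds at position 1, and busy ∧ ¬req holds at every earlier position along the way, so (busy ∧ ¬req) U (¬req → ¬busy) holds.
At position 0: G (req → busy U busy) is false; (busy ∧ ¬req) U (¬req → ¬busy) is true; so G (req → busy U busy) ∧ (busy ∧ ¬req) U (¬req → ¬busy) is false.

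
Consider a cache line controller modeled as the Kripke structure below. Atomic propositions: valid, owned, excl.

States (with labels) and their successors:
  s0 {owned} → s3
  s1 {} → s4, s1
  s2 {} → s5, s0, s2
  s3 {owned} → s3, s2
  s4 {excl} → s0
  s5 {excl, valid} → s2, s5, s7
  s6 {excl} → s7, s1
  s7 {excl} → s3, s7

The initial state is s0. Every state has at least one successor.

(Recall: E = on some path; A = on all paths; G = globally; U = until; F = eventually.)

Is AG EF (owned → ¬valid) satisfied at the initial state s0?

Holds

States satisfying EF (owned → ¬valid): {s0, s1, s2, s3, s4, s5, s6, s7}.
States satisfying AG EF (owned → ¬valid): {s0, s1, s2, s3, s4, s5, s6, s7}.
Every state reachable from s0 satisfies EF (owned → ¬valid).
s0 ∈ Sat(AG EF (owned → ¬valid)).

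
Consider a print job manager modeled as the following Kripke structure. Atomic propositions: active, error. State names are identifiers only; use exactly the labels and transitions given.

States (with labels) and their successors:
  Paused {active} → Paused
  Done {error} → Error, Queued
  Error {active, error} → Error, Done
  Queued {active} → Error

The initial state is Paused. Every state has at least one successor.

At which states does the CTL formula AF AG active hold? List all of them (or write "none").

{Paused}

States satisfying AG active: {Paused}.
States satisfying AF AG active: {Paused}.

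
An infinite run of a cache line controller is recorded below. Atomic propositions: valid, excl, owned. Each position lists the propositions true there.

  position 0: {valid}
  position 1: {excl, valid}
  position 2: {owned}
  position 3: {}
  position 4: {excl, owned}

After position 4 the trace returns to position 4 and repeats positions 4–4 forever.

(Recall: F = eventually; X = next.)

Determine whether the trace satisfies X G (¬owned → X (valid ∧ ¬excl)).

Violated

The position after 0 is 1; G (¬owned → X (valid ∧ ¬excl)) is false there.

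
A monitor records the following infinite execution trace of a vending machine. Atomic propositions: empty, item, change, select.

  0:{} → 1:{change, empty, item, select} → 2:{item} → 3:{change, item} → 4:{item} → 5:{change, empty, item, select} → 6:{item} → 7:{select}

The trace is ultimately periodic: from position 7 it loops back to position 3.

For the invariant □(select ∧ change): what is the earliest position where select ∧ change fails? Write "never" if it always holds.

0

At position 0 the labels are {}, so select ∧ change is false there. This is the first violation.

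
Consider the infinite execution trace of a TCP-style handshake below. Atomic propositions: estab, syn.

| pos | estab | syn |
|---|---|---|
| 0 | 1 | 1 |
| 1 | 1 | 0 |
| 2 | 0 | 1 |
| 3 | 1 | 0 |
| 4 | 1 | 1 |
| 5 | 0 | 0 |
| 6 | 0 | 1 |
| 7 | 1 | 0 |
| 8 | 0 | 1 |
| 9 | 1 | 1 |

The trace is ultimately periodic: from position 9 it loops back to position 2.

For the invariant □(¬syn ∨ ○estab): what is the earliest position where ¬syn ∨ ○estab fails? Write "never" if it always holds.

4

Check ¬syn ∨ ○estab at each position in order: 0 ✓, 1 ✓, 2 ✓, 3 ✓.
At position 4 the labels are {estab, syn} and the next position 5 has {}, so ¬syn ∨ ○estab is false there. This is the first violation.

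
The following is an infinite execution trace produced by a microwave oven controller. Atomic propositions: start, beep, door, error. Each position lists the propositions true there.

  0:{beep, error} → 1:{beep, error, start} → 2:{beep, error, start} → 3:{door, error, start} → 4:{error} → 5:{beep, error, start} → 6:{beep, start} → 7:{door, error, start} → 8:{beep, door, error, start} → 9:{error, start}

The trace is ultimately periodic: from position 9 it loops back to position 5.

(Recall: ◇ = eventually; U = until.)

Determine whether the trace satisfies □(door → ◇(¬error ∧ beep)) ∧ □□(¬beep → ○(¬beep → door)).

Violated

door → ◇(¬error ∧ beep) holds at every position 0..9, and those are all positions ever visited, so □(door → ◇(¬error ∧ beep)) holds.
Positions where door holds: 3, 7, 8.
Check ◇(¬error ∧ beep) at each: 3→ok, 7→ok, 8→ok.
□(¬beep → ○(¬beep → door)) must hold at every position from 0 onward. It fails at position 0, so □□(¬beep → ○(¬beep → door)) is false.
At position 0: □(door → ◇(¬error ∧ beep)) is true; □□(¬beep → ○(¬beep → door)) is false; so □(door → ◇(¬error ∧ beep)) ∧ □□(¬beep → ○(¬beep → door)) is false.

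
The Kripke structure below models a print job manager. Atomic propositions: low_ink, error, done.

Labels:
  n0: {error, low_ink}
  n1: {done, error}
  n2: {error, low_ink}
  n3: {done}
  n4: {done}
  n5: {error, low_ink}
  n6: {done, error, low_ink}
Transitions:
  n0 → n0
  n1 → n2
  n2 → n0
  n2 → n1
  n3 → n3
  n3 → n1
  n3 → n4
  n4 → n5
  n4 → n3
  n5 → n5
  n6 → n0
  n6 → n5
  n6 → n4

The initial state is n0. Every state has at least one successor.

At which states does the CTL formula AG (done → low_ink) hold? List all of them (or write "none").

{n0, n5}

States satisfying done → low_ink: {n0, n2, n5, n6}.
States satisfying AG (done → low_ink): {n0, n5}.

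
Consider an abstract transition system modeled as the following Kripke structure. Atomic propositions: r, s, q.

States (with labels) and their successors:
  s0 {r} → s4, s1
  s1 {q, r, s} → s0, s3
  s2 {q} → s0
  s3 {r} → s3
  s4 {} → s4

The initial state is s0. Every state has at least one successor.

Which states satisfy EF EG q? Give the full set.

none

States satisfying EG q: ∅.
States satisfying EF EG q: ∅.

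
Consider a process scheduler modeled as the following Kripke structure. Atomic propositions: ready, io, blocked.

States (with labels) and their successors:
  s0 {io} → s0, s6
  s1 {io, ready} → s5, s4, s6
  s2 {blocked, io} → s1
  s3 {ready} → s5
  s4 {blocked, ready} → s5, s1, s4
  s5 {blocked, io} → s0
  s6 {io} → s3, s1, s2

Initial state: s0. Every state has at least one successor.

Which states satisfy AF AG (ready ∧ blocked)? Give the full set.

none

States satisfying AG (ready ∧ blocked): ∅.
States satisfying AF AG (ready ∧ blocked): ∅.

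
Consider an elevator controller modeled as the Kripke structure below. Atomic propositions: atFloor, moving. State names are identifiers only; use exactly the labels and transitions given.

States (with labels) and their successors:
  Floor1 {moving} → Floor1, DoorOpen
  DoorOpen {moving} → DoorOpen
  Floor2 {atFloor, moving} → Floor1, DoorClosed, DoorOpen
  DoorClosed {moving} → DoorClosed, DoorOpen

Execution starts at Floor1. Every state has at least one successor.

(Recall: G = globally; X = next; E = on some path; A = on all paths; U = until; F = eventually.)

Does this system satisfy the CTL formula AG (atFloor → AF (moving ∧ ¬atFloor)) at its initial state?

States satisfying atFloor → AF (moving ∧ ¬atFloor): {Floor1, DoorOpen, Floor2, DoorClosed}.
States satisfying AG (atFloor → AF (moving ∧ ¬atFloor)): {Floor1, DoorOpen, Floor2, DoorClosed}.
Every state reachable from Floor1 satisfies atFloor → AF (moving ∧ ¬atFloor).
Floor1 ∈ Sat(AG (atFloor → AF (moving ∧ ¬atFloor))).

Satisfied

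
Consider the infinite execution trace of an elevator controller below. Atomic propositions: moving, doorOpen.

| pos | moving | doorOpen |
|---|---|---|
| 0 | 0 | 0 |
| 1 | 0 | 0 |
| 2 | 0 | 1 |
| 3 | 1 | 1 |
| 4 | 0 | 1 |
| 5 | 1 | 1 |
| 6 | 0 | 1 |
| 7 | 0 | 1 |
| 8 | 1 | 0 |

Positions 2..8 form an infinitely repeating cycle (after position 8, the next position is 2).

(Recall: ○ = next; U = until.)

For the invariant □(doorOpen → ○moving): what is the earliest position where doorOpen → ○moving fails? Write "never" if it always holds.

3

Check doorOpen → ○moving at each position in order: 0 ✓, 1 ✓, 2 ✓.
At position 3 the labels are {doorOpen, moving} and the next position 4 has {doorOpen}, so doorOpen → ○moving is false there. This is the first violation.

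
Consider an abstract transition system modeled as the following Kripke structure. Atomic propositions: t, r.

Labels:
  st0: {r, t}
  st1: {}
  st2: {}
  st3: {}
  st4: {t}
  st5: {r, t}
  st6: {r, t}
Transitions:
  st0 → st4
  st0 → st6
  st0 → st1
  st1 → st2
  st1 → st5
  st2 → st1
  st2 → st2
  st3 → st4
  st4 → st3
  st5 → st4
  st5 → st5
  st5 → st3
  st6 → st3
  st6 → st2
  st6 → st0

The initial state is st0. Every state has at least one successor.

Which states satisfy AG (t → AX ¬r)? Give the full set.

States satisfying t → AX ¬r: {st1, st2, st3, st4}.
States satisfying AG (t → AX ¬r): {st3, st4}.

{st3, st4}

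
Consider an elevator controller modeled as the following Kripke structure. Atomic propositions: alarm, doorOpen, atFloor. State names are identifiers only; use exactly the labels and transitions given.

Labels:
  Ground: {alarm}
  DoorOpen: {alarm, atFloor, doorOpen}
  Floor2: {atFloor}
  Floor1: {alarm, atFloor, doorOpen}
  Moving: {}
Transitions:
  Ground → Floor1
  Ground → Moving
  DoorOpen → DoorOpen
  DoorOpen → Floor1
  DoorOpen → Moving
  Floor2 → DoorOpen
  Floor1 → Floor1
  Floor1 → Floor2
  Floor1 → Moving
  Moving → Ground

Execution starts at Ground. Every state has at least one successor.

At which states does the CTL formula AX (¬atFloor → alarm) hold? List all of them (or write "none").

{Floor2, Moving}

States satisfying ¬atFloor → alarm: {Ground, DoorOpen, Floor2, Floor1}.
States satisfying AX (¬atFloor → alarm): {Floor2, Moving}.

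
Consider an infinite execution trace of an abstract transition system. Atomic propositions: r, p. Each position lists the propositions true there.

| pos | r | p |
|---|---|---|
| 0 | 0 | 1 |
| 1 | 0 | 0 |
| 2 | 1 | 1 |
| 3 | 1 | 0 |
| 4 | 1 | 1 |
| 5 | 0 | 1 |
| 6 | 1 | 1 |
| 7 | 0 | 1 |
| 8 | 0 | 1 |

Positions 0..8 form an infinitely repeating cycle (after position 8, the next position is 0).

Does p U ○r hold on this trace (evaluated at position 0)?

Holds

Walking from position 0: ○r first holds at position 1, and p holds at every earlier position along the way, so p U ○r holds.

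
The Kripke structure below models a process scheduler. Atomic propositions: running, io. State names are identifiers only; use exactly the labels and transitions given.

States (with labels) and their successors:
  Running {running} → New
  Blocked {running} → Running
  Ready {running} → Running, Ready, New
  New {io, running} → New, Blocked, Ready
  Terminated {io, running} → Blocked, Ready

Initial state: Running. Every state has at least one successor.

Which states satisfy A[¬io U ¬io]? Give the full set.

{Running, Blocked, Ready}

States satisfying ¬io: {Running, Blocked, Ready}.
States satisfying A[¬io U ¬io]: {Running, Blocked, Ready}.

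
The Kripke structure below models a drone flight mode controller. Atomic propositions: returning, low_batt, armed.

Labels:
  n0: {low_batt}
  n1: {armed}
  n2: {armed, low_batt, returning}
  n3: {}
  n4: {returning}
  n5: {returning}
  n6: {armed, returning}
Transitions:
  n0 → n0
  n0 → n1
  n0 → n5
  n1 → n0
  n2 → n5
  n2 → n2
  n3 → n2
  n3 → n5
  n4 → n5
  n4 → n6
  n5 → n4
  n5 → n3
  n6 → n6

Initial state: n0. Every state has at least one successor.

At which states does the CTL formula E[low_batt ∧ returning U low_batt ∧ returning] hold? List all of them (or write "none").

States satisfying low_batt ∧ returning: {n2}.
States satisfying E[low_batt ∧ returning U low_batt ∧ returning]: {n2}.

{n2}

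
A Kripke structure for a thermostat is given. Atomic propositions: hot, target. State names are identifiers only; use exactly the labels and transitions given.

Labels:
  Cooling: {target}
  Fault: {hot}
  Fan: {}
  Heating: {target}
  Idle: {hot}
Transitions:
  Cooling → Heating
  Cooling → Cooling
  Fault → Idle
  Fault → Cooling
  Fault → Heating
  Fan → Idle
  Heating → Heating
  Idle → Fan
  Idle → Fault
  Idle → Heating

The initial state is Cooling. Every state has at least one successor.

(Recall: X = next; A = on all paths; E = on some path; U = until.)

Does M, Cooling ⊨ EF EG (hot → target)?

Satisfied

States satisfying EG (hot → target): {Cooling, Heating}.
States satisfying EF EG (hot → target): {Cooling, Fault, Fan, Heating, Idle}.
Some path from Cooling reaches a state where EG (hot → target) holds.
Cooling ∈ Sat(EF EG (hot → target)).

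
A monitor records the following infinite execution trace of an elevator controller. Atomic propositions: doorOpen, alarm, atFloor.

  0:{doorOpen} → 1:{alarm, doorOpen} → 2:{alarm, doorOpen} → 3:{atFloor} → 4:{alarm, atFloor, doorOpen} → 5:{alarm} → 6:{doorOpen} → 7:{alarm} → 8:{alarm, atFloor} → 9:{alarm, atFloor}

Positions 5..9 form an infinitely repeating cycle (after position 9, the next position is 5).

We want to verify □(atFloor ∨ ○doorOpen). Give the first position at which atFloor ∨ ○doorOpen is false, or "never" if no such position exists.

2

Check atFloor ∨ ○doorOpen at each position in order: 0 ✓, 1 ✓.
At position 2 the labels are {alarm, doorOpen} and the next position 3 has {atFloor}, so atFloor ∨ ○doorOpen is false there. This is the first violation.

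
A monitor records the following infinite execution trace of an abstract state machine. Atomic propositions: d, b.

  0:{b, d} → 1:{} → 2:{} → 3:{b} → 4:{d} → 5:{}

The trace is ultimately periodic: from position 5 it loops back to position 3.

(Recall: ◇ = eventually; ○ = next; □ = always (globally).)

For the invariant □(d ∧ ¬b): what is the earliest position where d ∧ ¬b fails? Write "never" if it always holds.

At position 0 the labels are {b, d}, so d ∧ ¬b is false there. This is the first violation.

0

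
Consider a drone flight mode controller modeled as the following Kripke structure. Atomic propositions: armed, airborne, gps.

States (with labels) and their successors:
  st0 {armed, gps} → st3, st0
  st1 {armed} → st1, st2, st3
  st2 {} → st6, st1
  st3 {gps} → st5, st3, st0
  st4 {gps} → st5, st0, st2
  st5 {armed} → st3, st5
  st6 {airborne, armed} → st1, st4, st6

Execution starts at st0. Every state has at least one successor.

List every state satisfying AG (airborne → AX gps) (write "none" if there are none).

{st0, st3, st5}

States satisfying airborne → AX gps: {st0, st1, st2, st3, st4, st5}.
States satisfying AG (airborne → AX gps): {st0, st3, st5}.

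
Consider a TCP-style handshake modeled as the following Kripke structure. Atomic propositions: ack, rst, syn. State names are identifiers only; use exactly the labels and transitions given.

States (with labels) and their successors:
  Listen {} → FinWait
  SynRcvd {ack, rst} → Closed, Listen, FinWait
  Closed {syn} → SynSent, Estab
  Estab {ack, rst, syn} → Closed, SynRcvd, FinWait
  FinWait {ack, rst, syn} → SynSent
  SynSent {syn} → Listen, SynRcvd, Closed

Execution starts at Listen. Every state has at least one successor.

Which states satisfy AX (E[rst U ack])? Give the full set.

States satisfying E[rst U ack]: {SynRcvd, Estab, FinWait}.
States satisfying AX (E[rst U ack]): {Listen}.

{Listen}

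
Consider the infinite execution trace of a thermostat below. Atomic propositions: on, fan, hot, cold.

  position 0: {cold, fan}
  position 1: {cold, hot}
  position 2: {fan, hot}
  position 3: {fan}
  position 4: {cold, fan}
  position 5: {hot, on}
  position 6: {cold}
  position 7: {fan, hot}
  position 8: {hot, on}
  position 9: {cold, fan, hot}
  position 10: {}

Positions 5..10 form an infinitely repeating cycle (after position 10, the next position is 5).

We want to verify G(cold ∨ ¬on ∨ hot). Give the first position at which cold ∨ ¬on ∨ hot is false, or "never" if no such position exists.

never

cold ∨ ¬on ∨ hot holds at every position 0..10, and those are all the positions the trace ever visits, so the invariant G(cold ∨ ¬on ∨ hot) is never violated.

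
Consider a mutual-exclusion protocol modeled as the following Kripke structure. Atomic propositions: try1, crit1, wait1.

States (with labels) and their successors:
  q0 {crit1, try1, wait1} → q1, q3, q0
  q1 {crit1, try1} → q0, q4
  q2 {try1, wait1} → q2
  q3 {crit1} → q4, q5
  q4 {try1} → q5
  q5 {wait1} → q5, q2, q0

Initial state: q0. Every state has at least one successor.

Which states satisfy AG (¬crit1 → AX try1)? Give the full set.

{q2}

States satisfying ¬crit1 → AX try1: {q0, q1, q2, q3}.
States satisfying AG (¬crit1 → AX try1): {q2}.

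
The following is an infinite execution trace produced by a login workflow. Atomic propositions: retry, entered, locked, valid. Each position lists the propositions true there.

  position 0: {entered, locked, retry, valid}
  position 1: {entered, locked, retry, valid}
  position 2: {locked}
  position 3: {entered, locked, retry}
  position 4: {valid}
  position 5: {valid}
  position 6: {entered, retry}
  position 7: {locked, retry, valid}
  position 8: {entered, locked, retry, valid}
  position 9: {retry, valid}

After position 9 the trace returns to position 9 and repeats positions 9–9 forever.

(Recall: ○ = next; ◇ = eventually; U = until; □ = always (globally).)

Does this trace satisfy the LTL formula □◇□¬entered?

◇□¬entered holds at every position 0..9, and those are all positions ever visited, so □◇□¬entered holds.

Yes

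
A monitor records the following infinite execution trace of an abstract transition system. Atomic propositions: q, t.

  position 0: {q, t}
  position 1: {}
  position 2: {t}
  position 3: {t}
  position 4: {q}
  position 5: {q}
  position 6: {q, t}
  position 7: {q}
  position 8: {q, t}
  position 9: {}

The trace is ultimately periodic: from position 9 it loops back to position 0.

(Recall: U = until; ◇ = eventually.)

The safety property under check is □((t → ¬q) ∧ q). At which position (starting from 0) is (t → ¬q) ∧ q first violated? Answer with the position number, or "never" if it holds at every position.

At position 0 the labels are {q, t}, so (t → ¬q) ∧ q is false there. This is the first violation.

0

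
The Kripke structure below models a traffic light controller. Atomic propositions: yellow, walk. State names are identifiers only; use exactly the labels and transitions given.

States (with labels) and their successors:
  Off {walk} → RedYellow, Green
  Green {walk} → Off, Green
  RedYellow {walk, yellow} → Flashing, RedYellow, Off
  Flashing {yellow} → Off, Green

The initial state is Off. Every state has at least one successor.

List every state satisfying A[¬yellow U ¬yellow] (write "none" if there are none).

States satisfying ¬yellow: {Off, Green}.
States satisfying A[¬yellow U ¬yellow]: {Off, Green}.

{Off, Green}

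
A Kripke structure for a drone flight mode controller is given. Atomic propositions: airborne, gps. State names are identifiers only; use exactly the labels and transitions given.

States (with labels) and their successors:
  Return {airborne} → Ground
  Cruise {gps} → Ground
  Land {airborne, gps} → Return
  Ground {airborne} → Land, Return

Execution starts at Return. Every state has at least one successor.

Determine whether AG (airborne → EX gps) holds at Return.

States satisfying airborne → EX gps: {Cruise, Ground}.
States satisfying AG (airborne → EX gps): ∅.
Land is reachable from Return and violates airborne → EX gps, so AG fails at Return.
Return ∉ Sat(AG (airborne → EX gps)).

No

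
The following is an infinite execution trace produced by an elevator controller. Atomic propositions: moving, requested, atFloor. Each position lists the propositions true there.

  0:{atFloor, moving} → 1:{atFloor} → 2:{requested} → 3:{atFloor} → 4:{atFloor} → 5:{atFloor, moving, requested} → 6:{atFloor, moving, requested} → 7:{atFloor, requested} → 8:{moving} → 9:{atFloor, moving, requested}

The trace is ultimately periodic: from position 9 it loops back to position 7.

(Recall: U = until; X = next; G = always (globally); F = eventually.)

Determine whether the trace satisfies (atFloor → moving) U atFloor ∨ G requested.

Yes

Walking from position 0: atFloor first holds at position 0, and atFloor → moving holds at every earlier position along the way, so (atFloor → moving) U atFloor holds.
requested must hold at every position from 0 onward. It fails at position 0, so G requested is false.
At position 0: (atFloor → moving) U atFloor is true; G requested is false; so (atFloor → moving) U atFloor ∨ G requested is true.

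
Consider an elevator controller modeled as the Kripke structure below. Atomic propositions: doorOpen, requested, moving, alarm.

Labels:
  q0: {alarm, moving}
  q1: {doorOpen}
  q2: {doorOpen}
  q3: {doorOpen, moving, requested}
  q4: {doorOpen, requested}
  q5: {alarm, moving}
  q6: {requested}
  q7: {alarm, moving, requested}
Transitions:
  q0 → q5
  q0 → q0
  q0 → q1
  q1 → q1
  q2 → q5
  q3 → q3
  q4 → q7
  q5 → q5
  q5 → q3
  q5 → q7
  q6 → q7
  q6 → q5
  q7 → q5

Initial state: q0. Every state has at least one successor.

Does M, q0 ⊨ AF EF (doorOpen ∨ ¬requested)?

States satisfying EF (doorOpen ∨ ¬requested): {q0, q1, q2, q3, q4, q5, q6, q7}.
States satisfying AF EF (doorOpen ∨ ¬requested): {q0, q1, q2, q3, q4, q5, q6, q7}.
q0 ∈ Sat(AF EF (doorOpen ∨ ¬requested)).

Satisfied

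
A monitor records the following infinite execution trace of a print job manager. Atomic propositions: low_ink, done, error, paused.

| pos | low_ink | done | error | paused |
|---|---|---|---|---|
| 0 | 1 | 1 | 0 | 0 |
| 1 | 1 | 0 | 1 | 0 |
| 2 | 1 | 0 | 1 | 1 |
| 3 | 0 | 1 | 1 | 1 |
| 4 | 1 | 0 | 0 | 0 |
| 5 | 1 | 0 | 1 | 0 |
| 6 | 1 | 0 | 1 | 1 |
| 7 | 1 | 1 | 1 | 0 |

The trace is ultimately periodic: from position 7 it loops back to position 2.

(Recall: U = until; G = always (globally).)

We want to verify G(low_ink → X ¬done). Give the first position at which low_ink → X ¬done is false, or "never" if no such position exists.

Check low_ink → X ¬done at each position in order: 0 ✓, 1 ✓.
At position 2 the labels are {error, low_ink, paused} and the next position 3 has {done, error, paused}, so low_ink → X ¬done is false there. This is the first violation.

2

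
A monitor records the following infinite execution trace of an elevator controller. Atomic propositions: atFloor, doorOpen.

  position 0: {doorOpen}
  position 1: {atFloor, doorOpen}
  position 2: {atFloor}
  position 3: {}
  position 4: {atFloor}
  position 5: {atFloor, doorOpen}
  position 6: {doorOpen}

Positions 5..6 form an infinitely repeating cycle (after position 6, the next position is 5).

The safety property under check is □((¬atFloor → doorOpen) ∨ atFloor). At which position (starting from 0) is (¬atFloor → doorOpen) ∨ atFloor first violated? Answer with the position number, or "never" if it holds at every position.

Check (¬atFloor → doorOpen) ∨ atFloor at each position in order: 0 ✓, 1 ✓, 2 ✓.
At position 3 the labels are {}, so (¬atFloor → doorOpen) ∨ atFloor is false there. This is the first violation.

3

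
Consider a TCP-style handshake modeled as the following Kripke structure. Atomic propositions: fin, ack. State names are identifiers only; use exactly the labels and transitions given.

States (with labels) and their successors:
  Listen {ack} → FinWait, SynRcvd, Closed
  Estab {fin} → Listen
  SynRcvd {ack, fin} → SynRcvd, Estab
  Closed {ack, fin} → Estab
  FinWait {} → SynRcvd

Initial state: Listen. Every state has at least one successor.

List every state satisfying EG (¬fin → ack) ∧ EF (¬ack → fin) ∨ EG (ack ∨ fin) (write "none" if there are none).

{Listen, Estab, SynRcvd, Closed}

States satisfying ¬fin → ack: {Listen, Estab, SynRcvd, Closed}.
States satisfying EG (¬fin → ack): {Listen, Estab, SynRcvd, Closed}.
States satisfying ¬ack → fin: {Listen, Estab, SynRcvd, Closed}.
States satisfying EF (¬ack → fin): {Listen, Estab, SynRcvd, Closed, FinWait}.
States satisfying EG (¬fin → ack) ∧ EF (¬ack → fin): {Listen, Estab, SynRcvd, Closed}.
States satisfying ack ∨ fin: {Listen, Estab, SynRcvd, Closed}.
States satisfying EG (ack ∨ fin): {Listen, Estab, SynRcvd, Closed}.
States satisfying EG (¬fin → ack) ∧ EF (¬ack → fin) ∨ EG (ack ∨ fin): {Listen, Estab, SynRcvd, Closed}.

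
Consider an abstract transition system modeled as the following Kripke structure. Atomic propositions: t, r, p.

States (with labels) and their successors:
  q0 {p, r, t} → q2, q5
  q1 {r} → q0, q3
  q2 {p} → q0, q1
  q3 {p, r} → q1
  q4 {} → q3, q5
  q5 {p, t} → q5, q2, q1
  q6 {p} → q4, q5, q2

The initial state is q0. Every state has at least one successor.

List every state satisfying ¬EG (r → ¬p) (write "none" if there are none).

{q0, q1, q2, q3}

States satisfying r → ¬p: {q1, q2, q4, q5, q6}.
States satisfying EG (r → ¬p): {q4, q5, q6}.
States satisfying ¬EG (r → ¬p): {q0, q1, q2, q3}.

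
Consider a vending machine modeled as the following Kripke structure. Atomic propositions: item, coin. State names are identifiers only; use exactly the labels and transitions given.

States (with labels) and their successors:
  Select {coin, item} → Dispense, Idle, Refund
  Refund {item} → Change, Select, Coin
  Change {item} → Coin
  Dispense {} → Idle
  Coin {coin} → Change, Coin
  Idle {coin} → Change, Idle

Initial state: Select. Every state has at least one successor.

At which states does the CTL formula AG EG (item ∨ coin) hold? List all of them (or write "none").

{Change, Coin, Idle}

States satisfying EG (item ∨ coin): {Select, Refund, Change, Coin, Idle}.
States satisfying AG EG (item ∨ coin): {Change, Coin, Idle}.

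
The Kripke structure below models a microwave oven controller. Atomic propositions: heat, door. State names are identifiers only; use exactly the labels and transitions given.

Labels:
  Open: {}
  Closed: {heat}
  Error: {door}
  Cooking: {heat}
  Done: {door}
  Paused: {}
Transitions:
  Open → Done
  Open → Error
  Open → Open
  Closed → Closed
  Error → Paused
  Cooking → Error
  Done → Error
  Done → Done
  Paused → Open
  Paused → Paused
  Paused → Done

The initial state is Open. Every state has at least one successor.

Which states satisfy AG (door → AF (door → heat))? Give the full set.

{Closed}

States satisfying door → AF (door → heat): {Open, Closed, Error, Cooking, Paused}.
States satisfying AG (door → AF (door → heat)): {Closed}.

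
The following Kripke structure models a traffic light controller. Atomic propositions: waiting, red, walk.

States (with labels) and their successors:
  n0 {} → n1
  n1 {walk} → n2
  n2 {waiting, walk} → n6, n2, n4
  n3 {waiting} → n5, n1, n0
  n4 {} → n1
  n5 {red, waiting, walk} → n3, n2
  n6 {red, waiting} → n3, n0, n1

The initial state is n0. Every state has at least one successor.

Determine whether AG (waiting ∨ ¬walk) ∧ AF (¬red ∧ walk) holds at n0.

States satisfying waiting ∨ ¬walk: {n0, n2, n3, n4, n5, n6}.
States satisfying AG (waiting ∨ ¬walk): ∅.
States satisfying ¬red ∧ walk: {n1, n2}.
States satisfying AF (¬red ∧ walk): {n0, n1, n2, n4}.
States satisfying AG (waiting ∨ ¬walk) ∧ AF (¬red ∧ walk): ∅.
n0 ∉ Sat(AG (waiting ∨ ¬walk) ∧ AF (¬red ∧ walk)).

Violated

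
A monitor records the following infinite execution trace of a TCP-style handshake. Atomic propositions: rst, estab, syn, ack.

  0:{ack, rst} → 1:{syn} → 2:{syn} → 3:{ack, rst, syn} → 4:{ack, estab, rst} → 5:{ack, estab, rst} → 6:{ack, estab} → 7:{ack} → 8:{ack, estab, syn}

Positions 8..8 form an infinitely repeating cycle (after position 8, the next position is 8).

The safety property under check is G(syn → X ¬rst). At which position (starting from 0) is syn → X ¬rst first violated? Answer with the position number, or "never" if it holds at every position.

2

Check syn → X ¬rst at each position in order: 0 ✓, 1 ✓.
At position 2 the labels are {syn} and the next position 3 has {ack, rst, syn}, so syn → X ¬rst is false there. This is the first violation.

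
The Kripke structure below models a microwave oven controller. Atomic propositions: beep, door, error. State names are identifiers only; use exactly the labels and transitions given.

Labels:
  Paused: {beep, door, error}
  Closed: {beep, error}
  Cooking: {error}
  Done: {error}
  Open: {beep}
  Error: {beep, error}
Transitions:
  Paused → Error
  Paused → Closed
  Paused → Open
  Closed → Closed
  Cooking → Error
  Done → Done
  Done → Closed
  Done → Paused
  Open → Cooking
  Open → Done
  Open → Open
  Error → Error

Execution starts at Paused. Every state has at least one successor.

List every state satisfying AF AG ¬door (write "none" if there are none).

{Closed, Cooking, Error}

States satisfying AG ¬door: {Closed, Cooking, Error}.
States satisfying AF AG ¬door: {Closed, Cooking, Error}.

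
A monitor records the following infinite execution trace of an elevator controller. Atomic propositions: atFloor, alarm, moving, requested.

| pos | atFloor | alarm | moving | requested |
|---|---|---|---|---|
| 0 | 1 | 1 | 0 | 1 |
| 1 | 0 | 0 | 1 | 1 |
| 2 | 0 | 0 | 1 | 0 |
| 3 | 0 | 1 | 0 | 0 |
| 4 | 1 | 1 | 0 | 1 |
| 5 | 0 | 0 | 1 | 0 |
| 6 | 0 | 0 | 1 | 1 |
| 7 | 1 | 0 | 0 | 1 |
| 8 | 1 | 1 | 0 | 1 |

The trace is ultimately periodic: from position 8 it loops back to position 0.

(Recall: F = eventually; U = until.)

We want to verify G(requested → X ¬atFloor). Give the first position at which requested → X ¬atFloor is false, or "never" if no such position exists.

6

Check requested → X ¬atFloor at each position in order: 0 ✓, 1 ✓, 2 ✓, 3 ✓, 4 ✓, 5 ✓.
At position 6 the labels are {moving, requested} and the next position 7 has {atFloor, requested}, so requested → X ¬atFloor is false there. This is the first violation.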